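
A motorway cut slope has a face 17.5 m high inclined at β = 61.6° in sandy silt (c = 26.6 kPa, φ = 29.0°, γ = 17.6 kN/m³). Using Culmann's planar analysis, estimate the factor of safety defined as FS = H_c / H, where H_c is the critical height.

H_c = (4c/γ) · sinβ cosφ / [1 − cos(β − φ)]
    = (4·26.6/17.6) · sin61.6°·cos29.0° / [1 − cos32.6°]
    = 6.045 · 0.7694 / 0.1575 = 29.52 m
FS = H_c / H = 29.52 / 17.5 = 1.687

FS = 1.69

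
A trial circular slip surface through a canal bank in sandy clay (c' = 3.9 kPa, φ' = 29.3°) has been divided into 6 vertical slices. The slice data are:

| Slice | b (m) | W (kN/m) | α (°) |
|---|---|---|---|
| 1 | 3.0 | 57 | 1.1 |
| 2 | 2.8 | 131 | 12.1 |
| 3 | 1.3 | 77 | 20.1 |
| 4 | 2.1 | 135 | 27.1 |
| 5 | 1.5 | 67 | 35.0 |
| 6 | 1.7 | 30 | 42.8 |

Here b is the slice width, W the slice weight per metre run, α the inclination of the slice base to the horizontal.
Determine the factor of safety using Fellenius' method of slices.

FS = 1.76

Ordinary method of slices: FS = Σ[c'·Δl_i + (W_i cosα_i)·tanφ'] / Σ W_i sinα_i, with Δl_i = b_i / cosα_i.
Slice 1: Δl = 3.0/cos1.1° = 3.001 m; N'_1 = 57·cos1.1° = 57.0; c'Δl = 11.70; W sinα = 1.1
Slice 2: Δl = 2.8/cos12.1° = 2.864 m; N'_2 = 131·cos12.1° = 128.1; c'Δl = 11.17; W sinα = 27.5
Slice 3: Δl = 1.3/cos20.1° = 1.384 m; N'_3 = 77·cos20.1° = 72.3; c'Δl = 5.40; W sinα = 26.5
Slice 4: Δl = 2.1/cos27.1° = 2.359 m; N'_4 = 135·cos27.1° = 120.2; c'Δl = 9.20; W sinα = 61.5
Slice 5: Δl = 1.5/cos35.0° = 1.831 m; N'_5 = 67·cos35.0° = 54.9; c'Δl = 7.14; W sinα = 38.4
Slice 6: Δl = 1.7/cos42.8° = 2.317 m; N'_6 = 30·cos42.8° = 22.0; c'Δl = 9.04; W sinα = 20.4
Σc'Δl = 53.6 kN/m; ΣN' = 454.5 kN/m; ΣW sinα = 175.3 kN/m
Resisting = 53.6 + 454.5·tan29.3° = 53.6 + 255.0 = 308.7 kN/m
FS = 308.7 / 175.3 = 1.761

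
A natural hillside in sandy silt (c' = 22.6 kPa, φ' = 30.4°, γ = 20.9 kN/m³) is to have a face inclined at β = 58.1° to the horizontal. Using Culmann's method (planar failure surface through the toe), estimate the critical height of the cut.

Culmann's analysis gives the critical failure plane at α_cr = (β + φ')/2 = (58.1 + 30.4)/2 = 44.2°, and the critical height
H_c = (4c'/γ) · sinβ cosφ' / [1 − cos(β − φ')]
    = (4·22.6/20.9) · sin58.1°·cos30.4° / [1 − cos(27.7°)]
    = 4.325 · 0.8490·0.8625 / [1 − 0.8854]
    = 4.325 · 0.7322 / 0.1146
    = 27.64 m

H_c = 27.64 m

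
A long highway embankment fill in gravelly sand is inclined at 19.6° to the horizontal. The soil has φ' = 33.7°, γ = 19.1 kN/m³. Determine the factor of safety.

FS = 1.87

For a dry cohesionless infinite slope the factor of safety is FS = tanφ' / tanβ.
FS = tan33.7° / tan19.6° = 0.6669 / 0.3561 = 1.873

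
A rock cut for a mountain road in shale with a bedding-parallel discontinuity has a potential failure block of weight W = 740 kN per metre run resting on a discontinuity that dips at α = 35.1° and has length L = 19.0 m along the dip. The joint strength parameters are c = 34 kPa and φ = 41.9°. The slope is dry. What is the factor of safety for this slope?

Resolving the block weight along and normal to the plane and applying the Mohr–Coulomb strength on the joint:
N' = W cosα = 740·cos35.1° = 605.4 kN/m
Driving force T = W sinα = 740·sin35.1° = 425.5 kN/m
Resisting force R = c·L + N'·tanφ = 34·19.0 + 605.4·tan41.9° = 646.0 + 543.2 = 1189.2 kN/m
FS = R / T = 1189.2 / 425.5 = 2.795

FS = 2.79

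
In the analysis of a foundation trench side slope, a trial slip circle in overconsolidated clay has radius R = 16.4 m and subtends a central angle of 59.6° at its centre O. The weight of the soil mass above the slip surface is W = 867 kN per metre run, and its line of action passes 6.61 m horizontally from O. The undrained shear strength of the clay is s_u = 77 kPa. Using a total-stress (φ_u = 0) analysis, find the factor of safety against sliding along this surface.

Taking moments about the centre O, the resisting moment is provided by the undrained shear strength acting along the arc:
Arc length L_a = R·θ = 16.4·(59.6°·π/180) = 16.4·1.0402 = 17.06 m
M_R = s_u·L_a·R = 77·17.06·16.4 = 21542.8 kN·m/m
M_D = W·d = 867·6.61 = 5730.9 kN·m/m
FS = M_R / M_D = 21542.8 / 5730.9 = 3.759

FS = 3.76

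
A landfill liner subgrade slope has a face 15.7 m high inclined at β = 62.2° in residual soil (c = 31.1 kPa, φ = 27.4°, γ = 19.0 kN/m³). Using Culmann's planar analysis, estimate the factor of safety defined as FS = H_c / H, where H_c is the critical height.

H_c = (4c/γ) · sinβ cosφ / [1 − cos(β − φ)]
    = (4·31.1/19.0) · sin62.2°·cos27.4° / [1 − cos34.8°]
    = 6.547 · 0.7853 / 0.1789 = 28.75 m
FS = H_c / H = 28.75 / 15.7 = 1.831

FS = 1.83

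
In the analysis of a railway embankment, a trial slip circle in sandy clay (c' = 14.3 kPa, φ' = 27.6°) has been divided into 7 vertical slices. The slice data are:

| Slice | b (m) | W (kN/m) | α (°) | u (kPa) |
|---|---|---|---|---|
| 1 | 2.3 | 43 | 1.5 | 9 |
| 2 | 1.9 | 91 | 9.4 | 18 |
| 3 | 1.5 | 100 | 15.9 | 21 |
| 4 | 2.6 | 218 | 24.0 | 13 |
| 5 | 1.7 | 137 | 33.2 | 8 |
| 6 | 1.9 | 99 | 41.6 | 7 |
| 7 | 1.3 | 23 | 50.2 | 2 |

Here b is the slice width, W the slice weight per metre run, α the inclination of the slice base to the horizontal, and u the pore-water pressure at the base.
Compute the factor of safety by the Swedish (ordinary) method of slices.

Ordinary method of slices: FS = Σ[c'·Δl_i + (W_i cosα_i − u_i·Δl_i)·tanφ'] / Σ W_i sinα_i, with Δl_i = b_i / cosα_i.
Slice 1: Δl = 2.3/cos1.5° = 2.301 m; N'_1 = 43·cos1.5° − 9·2.301 = 22.3; c'Δl = 32.90; W sinα = 1.1
Slice 2: Δl = 1.9/cos9.4° = 1.926 m; N'_2 = 91·cos9.4° − 18·1.926 = 55.1; c'Δl = 27.54; W sinα = 14.9
Slice 3: Δl = 1.5/cos15.9° = 1.560 m; N'_3 = 100·cos15.9° − 21·1.560 = 63.4; c'Δl = 22.30; W sinα = 27.4
Slice 4: Δl = 2.6/cos24.0° = 2.846 m; N'_4 = 218·cos24.0° − 13·2.846 = 162.2; c'Δl = 40.70; W sinα = 88.7
Slice 5: Δl = 1.7/cos33.2° = 2.032 m; N'_5 = 137·cos33.2° − 8·2.032 = 98.4; c'Δl = 29.05; W sinα = 75.0
Slice 6: Δl = 1.9/cos41.6° = 2.541 m; N'_6 = 99·cos41.6° − 7·2.541 = 56.2; c'Δl = 36.33; W sinα = 65.7
Slice 7: Δl = 1.3/cos50.2° = 2.031 m; N'_7 = 23·cos50.2° − 2·2.031 = 10.7; c'Δl = 29.04; W sinα = 17.7
Σc'Δl = 217.9 kN/m; ΣN' = 468.3 kN/m; ΣW sinα = 290.5 kN/m
Resisting = 217.9 + 468.3·tan27.6° = 217.9 + 244.8 = 462.7 kN/m
FS = 462.7 / 290.5 = 1.593

FS = 1.59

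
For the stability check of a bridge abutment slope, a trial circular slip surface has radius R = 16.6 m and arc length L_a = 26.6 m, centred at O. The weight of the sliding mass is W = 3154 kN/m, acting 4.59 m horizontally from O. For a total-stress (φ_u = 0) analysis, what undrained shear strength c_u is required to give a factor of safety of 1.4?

FS = c_u·L_a·R / (W·d), so c_u = FS·W·d / (L_a·R).
c_u = 1.4·3154·4.59 / (26.60·16.6) = 20267.6 / 441.56 = 45.90 kPa

c_u = 45.9 kPa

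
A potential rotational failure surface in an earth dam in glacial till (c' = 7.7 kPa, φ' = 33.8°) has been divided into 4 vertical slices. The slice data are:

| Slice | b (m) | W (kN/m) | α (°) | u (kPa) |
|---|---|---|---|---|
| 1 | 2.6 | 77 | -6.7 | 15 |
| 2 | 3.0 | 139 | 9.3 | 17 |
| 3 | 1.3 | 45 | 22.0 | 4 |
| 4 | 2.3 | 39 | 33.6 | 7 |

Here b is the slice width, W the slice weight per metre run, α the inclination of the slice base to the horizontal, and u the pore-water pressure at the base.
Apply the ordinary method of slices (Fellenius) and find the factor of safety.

FS = 3.67

Ordinary method of slices: FS = Σ[c'·Δl_i + (W_i cosα_i − u_i·Δl_i)·tanφ'] / Σ W_i sinα_i, with Δl_i = b_i / cosα_i.
Slice 1: Δl = 2.6/cos(-6.7°) = 2.618 m; N'_1 = 77·cos(-6.7°) − 15·2.618 = 37.2; c'Δl = 20.16; W sinα = -9.0
Slice 2: Δl = 3.0/cos9.3° = 3.040 m; N'_2 = 139·cos9.3° − 17·3.040 = 85.5; c'Δl = 23.41; W sinα = 22.5
Slice 3: Δl = 1.3/cos22.0° = 1.402 m; N'_3 = 45·cos22.0° − 4·1.402 = 36.1; c'Δl = 10.80; W sinα = 16.9
Slice 4: Δl = 2.3/cos33.6° = 2.761 m; N'_4 = 39·cos33.6° − 7·2.761 = 13.2; c'Δl = 21.26; W sinα = 21.6
Σc'Δl = 75.6 kN/m; ΣN' = 172.0 kN/m; ΣW sinα = 51.9 kN/m
Resisting = 75.6 + 172.0·tan33.8° = 75.6 + 115.1 = 190.7 kN/m
FS = 190.7 / 51.9 = 3.674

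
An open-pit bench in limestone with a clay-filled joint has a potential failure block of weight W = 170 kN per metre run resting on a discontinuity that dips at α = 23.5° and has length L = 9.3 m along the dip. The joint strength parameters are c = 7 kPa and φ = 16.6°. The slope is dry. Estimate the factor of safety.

Resolving the block weight along and normal to the plane and applying the Mohr–Coulomb strength on the joint:
N' = W cosα = 170·cos23.5° = 155.9 kN/m
Driving force T = W sinα = 170·sin23.5° = 67.8 kN/m
Resisting force R = c·L + N'·tanφ = 7·9.3 + 155.9·tan16.6° = 65.1 + 46.5 = 111.6 kN/m
FS = R / T = 111.6 / 67.8 = 1.646

FS = 1.65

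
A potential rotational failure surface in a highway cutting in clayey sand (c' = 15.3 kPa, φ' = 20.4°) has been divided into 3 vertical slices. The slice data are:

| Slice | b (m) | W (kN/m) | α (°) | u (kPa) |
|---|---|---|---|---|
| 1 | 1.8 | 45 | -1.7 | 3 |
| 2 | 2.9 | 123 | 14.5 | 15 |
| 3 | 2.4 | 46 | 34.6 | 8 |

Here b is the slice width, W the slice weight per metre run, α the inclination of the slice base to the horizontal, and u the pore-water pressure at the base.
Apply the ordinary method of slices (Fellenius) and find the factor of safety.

FS = 2.98

Ordinary method of slices: FS = Σ[c'·Δl_i + (W_i cosα_i − u_i·Δl_i)·tanφ'] / Σ W_i sinα_i, with Δl_i = b_i / cosα_i.
Slice 1: Δl = 1.8/cos(-1.7°) = 1.801 m; N'_1 = 45·cos(-1.7°) − 3·1.801 = 39.6; c'Δl = 27.55; W sinα = -1.3
Slice 2: Δl = 2.9/cos14.5° = 2.995 m; N'_2 = 123·cos14.5° − 15·2.995 = 74.2; c'Δl = 45.83; W sinα = 30.8
Slice 3: Δl = 2.4/cos34.6° = 2.916 m; N'_3 = 46·cos34.6° − 8·2.916 = 14.5; c'Δl = 44.61; W sinα = 26.1
Σc'Δl = 118.0 kN/m; ΣN' = 128.3 kN/m; ΣW sinα = 55.6 kN/m
Resisting = 118.0 + 128.3·tan20.4° = 118.0 + 47.7 = 165.7 kN/m
FS = 165.7 / 55.6 = 2.981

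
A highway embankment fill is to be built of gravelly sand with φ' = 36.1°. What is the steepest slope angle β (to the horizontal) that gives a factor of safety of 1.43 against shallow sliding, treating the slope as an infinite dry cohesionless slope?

β = 27.0°

For an infinite dry cohesionless slope FS = tanφ'/tanβ, so tanβ = tanφ' / FS.
tanβ = tan36.1° / 1.43 = 0.7292 / 1.43 = 0.5099
β = arctan(0.5099) = 27.02°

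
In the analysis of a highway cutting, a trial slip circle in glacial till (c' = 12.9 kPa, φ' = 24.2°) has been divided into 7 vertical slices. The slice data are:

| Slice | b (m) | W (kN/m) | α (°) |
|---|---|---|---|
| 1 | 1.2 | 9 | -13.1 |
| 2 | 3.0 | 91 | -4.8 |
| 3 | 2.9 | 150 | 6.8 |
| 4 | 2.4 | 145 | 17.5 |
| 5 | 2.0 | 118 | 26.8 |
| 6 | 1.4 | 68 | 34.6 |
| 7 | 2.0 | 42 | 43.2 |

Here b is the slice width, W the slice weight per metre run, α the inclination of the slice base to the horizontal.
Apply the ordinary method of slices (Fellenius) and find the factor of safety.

FS = 2.73

Ordinary method of slices: FS = Σ[c'·Δl_i + (W_i cosα_i)·tanφ'] / Σ W_i sinα_i, with Δl_i = b_i / cosα_i.
Slice 1: Δl = 1.2/cos(-13.1°) = 1.232 m; N'_1 = 9·cos(-13.1°) = 8.8; c'Δl = 15.89; W sinα = -2.0
Slice 2: Δl = 3.0/cos(-4.8°) = 3.011 m; N'_2 = 91·cos(-4.8°) = 90.7; c'Δl = 38.84; W sinα = -7.6
Slice 3: Δl = 2.9/cos6.8° = 2.921 m; N'_3 = 150·cos6.8° = 148.9; c'Δl = 37.68; W sinα = 17.8
Slice 4: Δl = 2.4/cos17.5° = 2.516 m; N'_4 = 145·cos17.5° = 138.3; c'Δl = 32.46; W sinα = 43.6
Slice 5: Δl = 2.0/cos26.8° = 2.241 m; N'_5 = 118·cos26.8° = 105.3; c'Δl = 28.90; W sinα = 53.2
Slice 6: Δl = 1.4/cos34.6° = 1.701 m; N'_6 = 68·cos34.6° = 56.0; c'Δl = 21.94; W sinα = 38.6
Slice 7: Δl = 2.0/cos43.2° = 2.744 m; N'_7 = 42·cos43.2° = 30.6; c'Δl = 35.39; W sinα = 28.8
Σc'Δl = 211.1 kN/m; ΣN' = 578.6 kN/m; ΣW sinα = 172.3 kN/m
Resisting = 211.1 + 578.6·tan24.2° = 211.1 + 260.0 = 471.1 kN/m
FS = 471.1 / 172.3 = 2.735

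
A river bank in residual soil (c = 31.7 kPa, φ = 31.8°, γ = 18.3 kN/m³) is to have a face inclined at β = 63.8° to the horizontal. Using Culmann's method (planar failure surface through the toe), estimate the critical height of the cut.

H_c = 34.77 m

Culmann's analysis gives the critical failure plane at α_cr = (β + φ)/2 = (63.8 + 31.8)/2 = 47.8°, and the critical height
H_c = (4c/γ) · sinβ cosφ / [1 − cos(β − φ)]
    = (4·31.7/18.3) · sin63.8°·cos31.8° / [1 − cos(32.0°)]
    = 6.929 · 0.8973·0.8499 / [1 − 0.8480]
    = 6.929 · 0.7626 / 0.1520
    = 34.77 m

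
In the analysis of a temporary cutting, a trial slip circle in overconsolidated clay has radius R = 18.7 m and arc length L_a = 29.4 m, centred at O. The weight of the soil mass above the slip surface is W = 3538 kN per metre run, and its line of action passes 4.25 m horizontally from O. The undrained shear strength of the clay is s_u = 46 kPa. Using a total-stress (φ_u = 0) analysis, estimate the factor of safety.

FS = 1.68

Taking moments about the centre O, the resisting moment is provided by the undrained shear strength acting along the arc:
M_R = s_u·L_a·R = 46·29.40·18.7 = 25289.9 kN·m/m
M_D = W·d = 3538·4.25 = 15036.5 kN·m/m
FS = M_R / M_D = 25289.9 / 15036.5 = 1.682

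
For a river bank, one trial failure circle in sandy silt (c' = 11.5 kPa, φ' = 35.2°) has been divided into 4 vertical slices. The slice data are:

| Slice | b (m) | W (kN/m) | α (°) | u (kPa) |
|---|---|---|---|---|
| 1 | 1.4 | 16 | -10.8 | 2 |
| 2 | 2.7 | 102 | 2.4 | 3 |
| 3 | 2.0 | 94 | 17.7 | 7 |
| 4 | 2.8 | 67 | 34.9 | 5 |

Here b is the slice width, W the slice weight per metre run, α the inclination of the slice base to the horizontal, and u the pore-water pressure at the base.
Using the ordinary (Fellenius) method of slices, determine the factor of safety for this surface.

Ordinary method of slices: FS = Σ[c'·Δl_i + (W_i cosα_i − u_i·Δl_i)·tanφ'] / Σ W_i sinα_i, with Δl_i = b_i / cosα_i.
Slice 1: Δl = 1.4/cos(-10.8°) = 1.425 m; N'_1 = 16·cos(-10.8°) − 2·1.425 = 12.9; c'Δl = 16.39; W sinα = -3.0
Slice 2: Δl = 2.7/cos2.4° = 2.702 m; N'_2 = 102·cos2.4° − 3·2.702 = 93.8; c'Δl = 31.08; W sinα = 4.3
Slice 3: Δl = 2.0/cos17.7° = 2.099 m; N'_3 = 94·cos17.7° − 7·2.099 = 74.9; c'Δl = 24.14; W sinα = 28.6
Slice 4: Δl = 2.8/cos34.9° = 3.414 m; N'_4 = 67·cos34.9° − 5·3.414 = 37.9; c'Δl = 39.26; W sinα = 38.3
Σc'Δl = 110.9 kN/m; ΣN' = 219.4 kN/m; ΣW sinα = 68.2 kN/m
Resisting = 110.9 + 219.4·tan35.2° = 110.9 + 154.8 = 265.6 kN/m
FS = 265.6 / 68.2 = 3.896

FS = 3.90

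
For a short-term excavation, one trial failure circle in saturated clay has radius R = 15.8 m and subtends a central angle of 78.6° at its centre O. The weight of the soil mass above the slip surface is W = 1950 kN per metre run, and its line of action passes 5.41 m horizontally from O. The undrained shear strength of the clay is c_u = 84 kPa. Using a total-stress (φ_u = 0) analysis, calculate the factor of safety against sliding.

Taking moments about the centre O, the resisting moment is provided by the undrained shear strength acting along the arc:
Arc length L_a = R·θ = 15.8·(78.6°·π/180) = 15.8·1.3718 = 21.67 m
M_R = c_u·L_a·R = 84·21.67·15.8 = 28766.9 kN·m/m
M_D = W·d = 1950·5.41 = 10549.5 kN·m/m
FS = M_R / M_D = 28766.9 / 10549.5 = 2.727

FS = 2.73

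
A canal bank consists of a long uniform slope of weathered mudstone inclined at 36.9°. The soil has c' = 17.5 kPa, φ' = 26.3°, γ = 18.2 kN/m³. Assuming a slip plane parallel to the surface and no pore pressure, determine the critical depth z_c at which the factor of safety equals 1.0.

Setting FS = 1.00 in FS = [c' + γz cos²β tanφ'] / [γz sinβ cosβ] and solving for z:
z = c' / [γ cosβ (FS·sinβ − cosβ·tanφ')]
  = 17.5 / [18.2·cos36.9°·(1.00·sin36.9° − cos36.9°·tan26.3°)]
  = 17.5 / [18.2·0.7997·(1.00·0.6004 − 0.7997·0.4942)]
  = 17.5 / 2.9864 = 5.860 m

z_c = 5.86 m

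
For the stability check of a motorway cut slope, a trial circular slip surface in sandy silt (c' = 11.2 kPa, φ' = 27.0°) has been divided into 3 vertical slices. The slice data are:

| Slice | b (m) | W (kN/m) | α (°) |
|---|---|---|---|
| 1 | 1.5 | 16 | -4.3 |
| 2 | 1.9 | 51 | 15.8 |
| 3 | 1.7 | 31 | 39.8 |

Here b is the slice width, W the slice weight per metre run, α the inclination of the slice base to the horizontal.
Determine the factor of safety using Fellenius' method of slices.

FS = 3.35

Ordinary method of slices: FS = Σ[c'·Δl_i + (W_i cosα_i)·tanφ'] / Σ W_i sinα_i, with Δl_i = b_i / cosα_i.
Slice 1: Δl = 1.5/cos(-4.3°) = 1.504 m; N'_1 = 16·cos(-4.3°) = 16.0; c'Δl = 16.85; W sinα = -1.2
Slice 2: Δl = 1.9/cos15.8° = 1.975 m; N'_2 = 51·cos15.8° = 49.1; c'Δl = 22.12; W sinα = 13.9
Slice 3: Δl = 1.7/cos39.8° = 2.213 m; N'_3 = 31·cos39.8° = 23.8; c'Δl = 24.78; W sinα = 19.8
Σc'Δl = 63.7 kN/m; ΣN' = 88.8 kN/m; ΣW sinα = 32.5 kN/m
Resisting = 63.7 + 88.8·tan27.0° = 63.7 + 45.3 = 109.0 kN/m
FS = 109.0 / 32.5 = 3.351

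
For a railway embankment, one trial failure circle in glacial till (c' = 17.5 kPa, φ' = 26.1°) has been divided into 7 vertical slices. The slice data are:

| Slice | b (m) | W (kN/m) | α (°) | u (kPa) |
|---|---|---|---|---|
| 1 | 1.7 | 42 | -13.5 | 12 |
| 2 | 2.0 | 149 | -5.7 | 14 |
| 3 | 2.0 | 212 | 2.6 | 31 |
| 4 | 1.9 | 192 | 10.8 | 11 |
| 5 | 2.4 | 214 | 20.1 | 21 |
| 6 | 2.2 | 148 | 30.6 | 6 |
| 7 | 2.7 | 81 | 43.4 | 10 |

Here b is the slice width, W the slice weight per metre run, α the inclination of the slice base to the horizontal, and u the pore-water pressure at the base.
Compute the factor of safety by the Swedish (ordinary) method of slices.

FS = 2.89

Ordinary method of slices: FS = Σ[c'·Δl_i + (W_i cosα_i − u_i·Δl_i)·tanφ'] / Σ W_i sinα_i, with Δl_i = b_i / cosα_i.
Slice 1: Δl = 1.7/cos(-13.5°) = 1.748 m; N'_1 = 42·cos(-13.5°) − 12·1.748 = 19.9; c'Δl = 30.60; W sinα = -9.8
Slice 2: Δl = 2.0/cos(-5.7°) = 2.010 m; N'_2 = 149·cos(-5.7°) − 14·2.010 = 120.1; c'Δl = 35.17; W sinα = -14.8
Slice 3: Δl = 2.0/cos2.6° = 2.002 m; N'_3 = 212·cos2.6° − 31·2.002 = 149.7; c'Δl = 35.04; W sinα = 9.6
Slice 4: Δl = 1.9/cos10.8° = 1.934 m; N'_4 = 192·cos10.8° − 11·1.934 = 167.3; c'Δl = 33.85; W sinα = 36.0
Slice 5: Δl = 2.4/cos20.1° = 2.556 m; N'_5 = 214·cos20.1° − 21·2.556 = 147.3; c'Δl = 44.72; W sinα = 73.5
Slice 6: Δl = 2.2/cos30.6° = 2.556 m; N'_6 = 148·cos30.6° − 6·2.556 = 112.1; c'Δl = 44.73; W sinα = 75.3
Slice 7: Δl = 2.7/cos43.4° = 3.716 m; N'_7 = 81·cos43.4° − 10·3.716 = 21.7; c'Δl = 65.03; W sinα = 55.7
Σc'Δl = 289.1 kN/m; ΣN' = 738.1 kN/m; ΣW sinα = 225.5 kN/m
Resisting = 289.1 + 738.1·tan26.1° = 289.1 + 361.6 = 650.7 kN/m
FS = 650.7 / 225.5 = 2.885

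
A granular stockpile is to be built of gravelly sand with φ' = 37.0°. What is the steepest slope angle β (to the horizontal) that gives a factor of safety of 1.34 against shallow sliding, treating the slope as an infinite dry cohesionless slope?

For an infinite dry cohesionless slope FS = tanφ'/tanβ, so tanβ = tanφ' / FS.
tanβ = tan37.0° / 1.34 = 0.7536 / 1.34 = 0.5624
β = arctan(0.5624) = 29.35°

β = 29.4°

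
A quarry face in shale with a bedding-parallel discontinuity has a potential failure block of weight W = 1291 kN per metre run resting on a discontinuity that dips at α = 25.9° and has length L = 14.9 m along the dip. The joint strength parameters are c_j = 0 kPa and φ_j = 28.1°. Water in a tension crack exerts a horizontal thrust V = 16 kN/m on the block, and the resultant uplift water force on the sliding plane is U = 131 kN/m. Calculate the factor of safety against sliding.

FS = 0.94

Resolving the block weight along and normal to the plane and applying the Mohr–Coulomb strength on the joint:
N' = W cosα − U − V sinα = 1291·cos25.9° − 131 − 16·sin25.9° = 1023.3 kN/m
Driving force T = W sinα + V cosα = 1291·sin25.9° + 16·cos25.9° = 578.3 kN/m
Resisting force R = c_j·L + N'·tanφ_j = 0·14.9 + 1023.3·tan28.1° = 0.0 + 546.4 = 546.4 kN/m
FS = R / T = 546.4 / 578.3 = 0.945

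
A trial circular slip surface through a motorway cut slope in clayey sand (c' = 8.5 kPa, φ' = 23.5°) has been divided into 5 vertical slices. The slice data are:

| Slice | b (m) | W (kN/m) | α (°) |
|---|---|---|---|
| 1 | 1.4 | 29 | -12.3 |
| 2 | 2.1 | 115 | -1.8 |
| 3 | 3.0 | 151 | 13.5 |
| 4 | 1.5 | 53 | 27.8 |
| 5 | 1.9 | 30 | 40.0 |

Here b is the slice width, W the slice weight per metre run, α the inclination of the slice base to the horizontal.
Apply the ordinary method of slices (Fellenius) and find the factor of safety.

Ordinary method of slices: FS = Σ[c'·Δl_i + (W_i cosα_i)·tanφ'] / Σ W_i sinα_i, with Δl_i = b_i / cosα_i.
Slice 1: Δl = 1.4/cos(-12.3°) = 1.433 m; N'_1 = 29·cos(-12.3°) = 28.3; c'Δl = 12.18; W sinα = -6.2
Slice 2: Δl = 2.1/cos(-1.8°) = 2.101 m; N'_2 = 115·cos(-1.8°) = 114.9; c'Δl = 17.86; W sinα = -3.6
Slice 3: Δl = 3.0/cos13.5° = 3.085 m; N'_3 = 151·cos13.5° = 146.8; c'Δl = 26.22; W sinα = 35.3
Slice 4: Δl = 1.5/cos27.8° = 1.696 m; N'_4 = 53·cos27.8° = 46.9; c'Δl = 14.41; W sinα = 24.7
Slice 5: Δl = 1.9/cos40.0° = 2.480 m; N'_5 = 30·cos40.0° = 23.0; c'Δl = 21.08; W sinα = 19.3
Σc'Δl = 91.8 kN/m; ΣN' = 360.0 kN/m; ΣW sinα = 69.5 kN/m
Resisting = 91.8 + 360.0·tan23.5° = 91.8 + 156.5 = 248.3 kN/m
FS = 248.3 / 69.5 = 3.574

FS = 3.57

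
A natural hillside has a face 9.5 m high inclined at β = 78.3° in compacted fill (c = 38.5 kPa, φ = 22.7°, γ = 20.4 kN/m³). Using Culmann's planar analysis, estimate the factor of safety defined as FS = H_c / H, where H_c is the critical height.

FS = 1.65

H_c = (4c/γ) · sinβ cosφ / [1 − cos(β − φ)]
    = (4·38.5/20.4) · sin78.3°·cos22.7° / [1 − cos55.6°]
    = 7.549 · 0.9034 / 0.4350 = 15.68 m
FS = H_c / H = 15.68 / 9.5 = 1.650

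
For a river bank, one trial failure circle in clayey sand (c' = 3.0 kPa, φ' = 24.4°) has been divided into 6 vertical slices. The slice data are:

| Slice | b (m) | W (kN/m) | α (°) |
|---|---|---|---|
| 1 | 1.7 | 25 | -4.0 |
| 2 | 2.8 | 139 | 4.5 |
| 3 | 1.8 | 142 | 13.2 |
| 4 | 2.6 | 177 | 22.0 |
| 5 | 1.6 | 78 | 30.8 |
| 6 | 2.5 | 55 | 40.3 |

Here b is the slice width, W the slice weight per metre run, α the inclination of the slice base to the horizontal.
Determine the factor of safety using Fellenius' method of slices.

FS = 1.66

Ordinary method of slices: FS = Σ[c'·Δl_i + (W_i cosα_i)·tanφ'] / Σ W_i sinα_i, with Δl_i = b_i / cosα_i.
Slice 1: Δl = 1.7/cos(-4.0°) = 1.704 m; N'_1 = 25·cos(-4.0°) = 24.9; c'Δl = 5.11; W sinα = -1.7
Slice 2: Δl = 2.8/cos4.5° = 2.809 m; N'_2 = 139·cos4.5° = 138.6; c'Δl = 8.43; W sinα = 10.9
Slice 3: Δl = 1.8/cos13.2° = 1.849 m; N'_3 = 142·cos13.2° = 138.2; c'Δl = 5.55; W sinα = 32.4
Slice 4: Δl = 2.6/cos22.0° = 2.804 m; N'_4 = 177·cos22.0° = 164.1; c'Δl = 8.41; W sinα = 66.3
Slice 5: Δl = 1.6/cos30.8° = 1.863 m; N'_5 = 78·cos30.8° = 67.0; c'Δl = 5.59; W sinα = 39.9
Slice 6: Δl = 2.5/cos40.3° = 3.278 m; N'_6 = 55·cos40.3° = 41.9; c'Δl = 9.83; W sinα = 35.6
Σc'Δl = 42.9 kN/m; ΣN' = 574.8 kN/m; ΣW sinα = 183.4 kN/m
Resisting = 42.9 + 574.8·tan24.4° = 42.9 + 260.7 = 303.7 kN/m
FS = 303.7 / 183.4 = 1.656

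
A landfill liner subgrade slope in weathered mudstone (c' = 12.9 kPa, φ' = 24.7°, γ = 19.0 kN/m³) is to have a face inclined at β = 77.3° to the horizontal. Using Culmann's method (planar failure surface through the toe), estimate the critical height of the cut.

Culmann's analysis gives the critical failure plane at α_cr = (β + φ')/2 = (77.3 + 24.7)/2 = 51.0°, and the critical height
H_c = (4c'/γ) · sinβ cosφ' / [1 − cos(β − φ')]
    = (4·12.9/19.0) · sin77.3°·cos24.7° / [1 − cos(52.6°)]
    = 2.716 · 0.9755·0.9085 / [1 − 0.6074]
    = 2.716 · 0.8863 / 0.3926
    = 6.13 m

H_c = 6.13 m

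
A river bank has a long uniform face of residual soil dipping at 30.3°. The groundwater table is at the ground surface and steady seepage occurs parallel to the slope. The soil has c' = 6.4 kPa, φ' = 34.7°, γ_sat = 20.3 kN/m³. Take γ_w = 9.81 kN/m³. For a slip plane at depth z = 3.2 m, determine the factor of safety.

FS = 0.84

With seepage parallel to the slope and the water table at the surface, the effective normal stress on the slip plane uses the buoyant unit weight γ' = γ_sat − γ_w while the driving shear stress uses γ_sat:
FS = [c' + γ' z cos²β tanφ'] / [γ_sat z sinβ cosβ]
γ' = 20.3 − 9.81 = 10.49 kN/m³
Numerator = 6.4 + 10.49·3.2·cos²30.3°·tan34.7° = 6.4 + 10.49·3.2·0.7455·0.6924 = 23.727 kPa
Denominator = 20.3·3.2·sin30.3°·cos30.3° = 20.3·3.2·0.5045·0.8634 = 28.297 kPa
FS = 23.727 / 28.297 = 0.838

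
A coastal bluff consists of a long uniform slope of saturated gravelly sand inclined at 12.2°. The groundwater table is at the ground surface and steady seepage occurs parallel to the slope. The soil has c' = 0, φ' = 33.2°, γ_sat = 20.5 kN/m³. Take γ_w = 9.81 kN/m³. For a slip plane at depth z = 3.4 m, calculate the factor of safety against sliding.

With seepage parallel to the slope and the water table at the surface, the effective normal stress on the slip plane uses the buoyant unit weight γ' = γ_sat − γ_w while the driving shear stress uses γ_sat:
FS = [c' + γ' z cos²β tanφ'] / [γ_sat z sinβ cosβ]
(For c' = 0 this reduces to FS = (γ'/γ_sat)·tanφ'/tanβ.)
γ' = 20.5 − 9.81 = 10.69 kN/m³
Numerator = 0.0 + 10.69·3.4·cos²12.2°·tan33.2° = 0.0 + 10.69·3.4·0.9553·0.6544 = 22.722 kPa
Denominator = 20.5·3.4·sin12.2°·cos12.2° = 20.5·3.4·0.2113·0.9774 = 14.397 kPa
FS = 22.722 / 14.397 = 1.578

FS = 1.58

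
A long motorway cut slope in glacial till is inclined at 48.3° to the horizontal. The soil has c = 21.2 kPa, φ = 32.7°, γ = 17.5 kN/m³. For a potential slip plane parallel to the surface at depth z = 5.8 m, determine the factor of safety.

For an infinite slope with a slip plane parallel to the surface (no pore pressure): FS = [c + γz cos²β tanφ] / [γz sinβ cosβ].
γz = 17.5·5.8 = 101.50 kN/m²
Numerator = 21.2 + 101.50·cos²48.3°·tan32.7° = 21.2 + 101.50·0.4425·0.6420 = 50.036 kPa
Denominator = 101.50·sin48.3°·cos48.3° = 101.50·0.7466·0.6652 = 50.414 kPa
FS = 50.036 / 50.414 = 0.993

FS = 0.99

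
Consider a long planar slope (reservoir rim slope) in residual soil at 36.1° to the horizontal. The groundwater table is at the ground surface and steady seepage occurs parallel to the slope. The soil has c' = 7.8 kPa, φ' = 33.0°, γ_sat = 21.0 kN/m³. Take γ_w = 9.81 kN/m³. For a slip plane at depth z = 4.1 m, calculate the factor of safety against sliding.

With seepage parallel to the slope and the water table at the surface, the effective normal stress on the slip plane uses the buoyant unit weight γ' = γ_sat − γ_w while the driving shear stress uses γ_sat:
FS = [c' + γ' z cos²β tanφ'] / [γ_sat z sinβ cosβ]
γ' = 21.0 − 9.81 = 11.19 kN/m³
Numerator = 7.8 + 11.19·4.1·cos²36.1°·tan33.0° = 7.8 + 11.19·4.1·0.6528·0.6494 = 27.251 kPa
Denominator = 21.0·4.1·sin36.1°·cos36.1° = 21.0·4.1·0.5892·0.8080 = 40.989 kPa
FS = 27.251 / 40.989 = 0.665

FS = 0.66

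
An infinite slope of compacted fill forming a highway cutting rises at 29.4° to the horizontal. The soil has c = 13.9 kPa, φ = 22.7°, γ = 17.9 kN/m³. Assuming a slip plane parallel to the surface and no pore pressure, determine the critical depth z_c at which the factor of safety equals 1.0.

z_c = 7.05 m

Setting FS = 1.00 in FS = [c + γz cos²β tanφ] / [γz sinβ cosβ] and solving for z:
z = c / [γ cosβ (FS·sinβ − cosβ·tanφ)]
  = 13.9 / [17.9·cos29.4°·(1.00·sin29.4° − cos29.4°·tan22.7°)]
  = 13.9 / [17.9·0.8712·(1.00·0.4909 − 0.8712·0.4183)]
  = 13.9 / 1.9722 = 7.048 m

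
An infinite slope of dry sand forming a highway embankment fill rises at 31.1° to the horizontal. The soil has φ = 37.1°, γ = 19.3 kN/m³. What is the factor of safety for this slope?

For a dry cohesionless infinite slope the factor of safety is FS = tanφ / tanβ.
FS = tan37.1° / tan31.1° = 0.7563 / 0.6032 = 1.254

FS = 1.25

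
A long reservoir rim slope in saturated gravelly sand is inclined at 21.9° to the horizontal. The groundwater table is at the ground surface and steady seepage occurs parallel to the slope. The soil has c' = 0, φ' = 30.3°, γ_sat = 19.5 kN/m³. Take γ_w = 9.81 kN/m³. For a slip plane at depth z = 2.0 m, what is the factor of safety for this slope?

FS = 0.72

With seepage parallel to the slope and the water table at the surface, the effective normal stress on the slip plane uses the buoyant unit weight γ' = γ_sat − γ_w while the driving shear stress uses γ_sat:
FS = [c' + γ' z cos²β tanφ'] / [γ_sat z sinβ cosβ]
(For c' = 0 this reduces to FS = (γ'/γ_sat)·tanφ'/tanβ.)
γ' = 19.5 − 9.81 = 9.69 kN/m³
Numerator = 0.0 + 9.69·2.0·cos²21.9°·tan30.3° = 0.0 + 9.69·2.0·0.8609·0.5844 = 9.749 kPa
Denominator = 19.5·2.0·sin21.9°·cos21.9° = 19.5·2.0·0.3730·0.9278 = 13.497 kPa
FS = 9.749 / 13.497 = 0.722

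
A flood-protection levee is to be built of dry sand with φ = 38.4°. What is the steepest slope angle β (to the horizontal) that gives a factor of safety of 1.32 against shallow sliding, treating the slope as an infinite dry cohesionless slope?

β = 31.0°

For an infinite dry cohesionless slope FS = tanφ/tanβ, so tanβ = tanφ / FS.
tanβ = tan38.4° / 1.32 = 0.7926 / 1.32 = 0.6004
β = arctan(0.6004) = 30.98°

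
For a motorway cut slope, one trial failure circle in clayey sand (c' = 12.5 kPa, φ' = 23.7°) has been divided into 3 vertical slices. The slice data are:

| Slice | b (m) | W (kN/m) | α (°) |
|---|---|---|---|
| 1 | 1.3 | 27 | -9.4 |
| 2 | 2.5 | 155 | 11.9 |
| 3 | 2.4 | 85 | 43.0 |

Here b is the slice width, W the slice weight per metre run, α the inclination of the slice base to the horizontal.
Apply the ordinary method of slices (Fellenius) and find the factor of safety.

FS = 2.28

Ordinary method of slices: FS = Σ[c'·Δl_i + (W_i cosα_i)·tanφ'] / Σ W_i sinα_i, with Δl_i = b_i / cosα_i.
Slice 1: Δl = 1.3/cos(-9.4°) = 1.318 m; N'_1 = 27·cos(-9.4°) = 26.6; c'Δl = 16.47; W sinα = -4.4
Slice 2: Δl = 2.5/cos11.9° = 2.555 m; N'_2 = 155·cos11.9° = 151.7; c'Δl = 31.94; W sinα = 32.0
Slice 3: Δl = 2.4/cos43.0° = 3.282 m; N'_3 = 85·cos43.0° = 62.2; c'Δl = 41.02; W sinα = 58.0
Σc'Δl = 89.4 kN/m; ΣN' = 240.5 kN/m; ΣW sinα = 85.5 kN/m
Resisting = 89.4 + 240.5·tan23.7° = 89.4 + 105.6 = 195.0 kN/m
FS = 195.0 / 85.5 = 2.280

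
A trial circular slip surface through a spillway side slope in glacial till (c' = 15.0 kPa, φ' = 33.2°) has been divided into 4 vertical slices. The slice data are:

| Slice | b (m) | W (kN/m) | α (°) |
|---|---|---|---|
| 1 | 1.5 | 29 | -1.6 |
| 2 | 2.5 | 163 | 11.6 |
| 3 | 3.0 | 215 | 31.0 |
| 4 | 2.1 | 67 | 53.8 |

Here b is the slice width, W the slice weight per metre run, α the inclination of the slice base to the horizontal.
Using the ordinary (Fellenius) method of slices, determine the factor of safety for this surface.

Ordinary method of slices: FS = Σ[c'·Δl_i + (W_i cosα_i)·tanφ'] / Σ W_i sinα_i, with Δl_i = b_i / cosα_i.
Slice 1: Δl = 1.5/cos(-1.6°) = 1.501 m; N'_1 = 29·cos(-1.6°) = 29.0; c'Δl = 22.51; W sinα = -0.8
Slice 2: Δl = 2.5/cos11.6° = 2.552 m; N'_2 = 163·cos11.6° = 159.7; c'Δl = 38.28; W sinα = 32.8
Slice 3: Δl = 3.0/cos31.0° = 3.500 m; N'_3 = 215·cos31.0° = 184.3; c'Δl = 52.50; W sinα = 110.7
Slice 4: Δl = 2.1/cos53.8° = 3.556 m; N'_4 = 67·cos53.8° = 39.6; c'Δl = 53.34; W sinα = 54.1
Σc'Δl = 166.6 kN/m; ΣN' = 412.5 kN/m; ΣW sinα = 196.8 kN/m
Resisting = 166.6 + 412.5·tan33.2° = 166.6 + 269.9 = 436.6 kN/m
FS = 436.6 / 196.8 = 2.219

FS = 2.22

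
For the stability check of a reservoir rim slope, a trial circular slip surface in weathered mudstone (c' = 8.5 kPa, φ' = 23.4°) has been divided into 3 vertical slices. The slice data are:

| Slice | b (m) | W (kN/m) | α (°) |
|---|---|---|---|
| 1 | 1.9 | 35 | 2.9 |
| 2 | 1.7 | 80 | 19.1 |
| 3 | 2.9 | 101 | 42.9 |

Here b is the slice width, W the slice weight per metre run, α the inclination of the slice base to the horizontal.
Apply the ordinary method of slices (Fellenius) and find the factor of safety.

FS = 1.50

Ordinary method of slices: FS = Σ[c'·Δl_i + (W_i cosα_i)·tanφ'] / Σ W_i sinα_i, with Δl_i = b_i / cosα_i.
Slice 1: Δl = 1.9/cos2.9° = 1.902 m; N'_1 = 35·cos2.9° = 35.0; c'Δl = 16.17; W sinα = 1.8
Slice 2: Δl = 1.7/cos19.1° = 1.799 m; N'_2 = 80·cos19.1° = 75.6; c'Δl = 15.29; W sinα = 26.2
Slice 3: Δl = 2.9/cos42.9° = 3.959 m; N'_3 = 101·cos42.9° = 74.0; c'Δl = 33.65; W sinα = 68.8
Σc'Δl = 65.1 kN/m; ΣN' = 184.5 kN/m; ΣW sinα = 96.7 kN/m
Resisting = 65.1 + 184.5·tan23.4° = 65.1 + 79.9 = 145.0 kN/m
FS = 145.0 / 96.7 = 1.499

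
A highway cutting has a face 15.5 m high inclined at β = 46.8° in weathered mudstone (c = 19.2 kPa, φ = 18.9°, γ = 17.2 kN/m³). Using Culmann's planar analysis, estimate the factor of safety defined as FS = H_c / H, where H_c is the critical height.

H_c = (4c/γ) · sinβ cosφ / [1 − cos(β − φ)]
    = (4·19.2/17.2) · sin46.8°·cos18.9° / [1 − cos27.9°]
    = 4.465 · 0.6897 / 0.1162 = 26.49 m
FS = H_c / H = 26.49 / 15.5 = 1.709

FS = 1.71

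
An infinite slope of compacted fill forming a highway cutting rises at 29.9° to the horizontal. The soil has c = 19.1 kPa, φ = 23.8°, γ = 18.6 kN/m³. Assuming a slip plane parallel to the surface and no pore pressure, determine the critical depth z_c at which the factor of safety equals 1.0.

z_c = 10.20 m

Setting FS = 1.00 in FS = [c + γz cos²β tanφ] / [γz sinβ cosβ] and solving for z:
z = c / [γ cosβ (FS·sinβ − cosβ·tanφ)]
  = 19.1 / [18.6·cos29.9°·(1.00·sin29.9° − cos29.9°·tan23.8°)]
  = 19.1 / [18.6·0.8669·(1.00·0.4985 − 0.8669·0.4411)]
  = 19.1 / 1.8727 = 10.199 m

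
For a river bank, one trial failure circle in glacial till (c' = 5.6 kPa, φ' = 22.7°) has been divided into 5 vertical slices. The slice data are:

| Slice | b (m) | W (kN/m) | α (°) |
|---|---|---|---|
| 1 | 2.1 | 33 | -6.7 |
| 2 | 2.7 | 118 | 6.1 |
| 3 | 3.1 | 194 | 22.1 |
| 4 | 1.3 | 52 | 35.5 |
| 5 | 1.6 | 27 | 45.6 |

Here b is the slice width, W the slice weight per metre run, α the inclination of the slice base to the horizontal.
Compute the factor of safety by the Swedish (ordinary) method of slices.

FS = 1.76

Ordinary method of slices: FS = Σ[c'·Δl_i + (W_i cosα_i)·tanφ'] / Σ W_i sinα_i, with Δl_i = b_i / cosα_i.
Slice 1: Δl = 2.1/cos(-6.7°) = 2.114 m; N'_1 = 33·cos(-6.7°) = 32.8; c'Δl = 11.84; W sinα = -3.9
Slice 2: Δl = 2.7/cos6.1° = 2.715 m; N'_2 = 118·cos6.1° = 117.3; c'Δl = 15.21; W sinα = 12.5
Slice 3: Δl = 3.1/cos22.1° = 3.346 m; N'_3 = 194·cos22.1° = 179.7; c'Δl = 18.74; W sinα = 73.0
Slice 4: Δl = 1.3/cos35.5° = 1.597 m; N'_4 = 52·cos35.5° = 42.3; c'Δl = 8.94; W sinα = 30.2
Slice 5: Δl = 1.6/cos45.6° = 2.287 m; N'_5 = 27·cos45.6° = 18.9; c'Δl = 12.81; W sinα = 19.3
Σc'Δl = 67.5 kN/m; ΣN' = 391.1 kN/m; ΣW sinα = 131.2 kN/m
Resisting = 67.5 + 391.1·tan22.7° = 67.5 + 163.6 = 231.1 kN/m
FS = 231.1 / 131.2 = 1.762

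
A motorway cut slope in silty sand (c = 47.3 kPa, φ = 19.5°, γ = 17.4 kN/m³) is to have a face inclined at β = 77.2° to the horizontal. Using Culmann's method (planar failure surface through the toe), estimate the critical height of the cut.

H_c = 21.47 m

Culmann's analysis gives the critical failure plane at α_cr = (β + φ)/2 = (77.2 + 19.5)/2 = 48.4°, and the critical height
H_c = (4c/γ) · sinβ cosφ / [1 − cos(β − φ)]
    = (4·47.3/17.4) · sin77.2°·cos19.5° / [1 − cos(57.7°)]
    = 10.874 · 0.9751·0.9426 / [1 − 0.5344]
    = 10.874 · 0.9192 / 0.4656
    = 21.47 m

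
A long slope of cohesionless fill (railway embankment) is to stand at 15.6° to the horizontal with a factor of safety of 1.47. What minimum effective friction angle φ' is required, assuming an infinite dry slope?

FS = tanφ'/tanβ ⇒ tanφ' = FS · tanβ = 1.47 · tan15.6° = 0.4104
φ' = arctan(0.4104) = 22.31°

φ' = 22.3°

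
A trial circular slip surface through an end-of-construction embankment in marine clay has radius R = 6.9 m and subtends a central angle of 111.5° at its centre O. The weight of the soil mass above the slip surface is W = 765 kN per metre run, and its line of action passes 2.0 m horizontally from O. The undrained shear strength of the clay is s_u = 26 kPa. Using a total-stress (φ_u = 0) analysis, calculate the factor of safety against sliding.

FS = 1.57

Taking moments about the centre O, the resisting moment is provided by the undrained shear strength acting along the arc:
Arc length L_a = R·θ = 6.9·(111.5°·π/180) = 6.9·1.9460 = 13.43 m
M_R = s_u·L_a·R = 26·13.43·6.9 = 2408.9 kN·m/m
M_D = W·d = 765·2.0 = 1530.0 kN·m/m
FS = M_R / M_D = 2408.9 / 1530.0 = 1.574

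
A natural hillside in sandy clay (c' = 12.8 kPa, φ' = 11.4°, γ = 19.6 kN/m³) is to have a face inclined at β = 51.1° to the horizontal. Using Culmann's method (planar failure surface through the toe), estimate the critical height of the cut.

Culmann's analysis gives the critical failure plane at α_cr = (β + φ')/2 = (51.1 + 11.4)/2 = 31.2°, and the critical height
H_c = (4c'/γ) · sinβ cosφ' / [1 − cos(β − φ')]
    = (4·12.8/19.6) · sin51.1°·cos11.4° / [1 − cos(39.7°)]
    = 2.612 · 0.7782·0.9803 / [1 − 0.7694]
    = 2.612 · 0.7629 / 0.2306
    = 8.64 m

H_c = 8.64 m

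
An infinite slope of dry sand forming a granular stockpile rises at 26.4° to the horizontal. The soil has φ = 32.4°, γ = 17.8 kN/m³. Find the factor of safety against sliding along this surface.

For a dry cohesionless infinite slope the factor of safety is FS = tanφ / tanβ.
FS = tan32.4° / tan26.4° = 0.6346 / 0.4964 = 1.278

FS = 1.28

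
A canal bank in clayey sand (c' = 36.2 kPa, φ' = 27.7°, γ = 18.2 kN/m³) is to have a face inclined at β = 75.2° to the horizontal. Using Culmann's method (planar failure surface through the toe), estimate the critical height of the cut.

Culmann's analysis gives the critical failure plane at α_cr = (β + φ')/2 = (75.2 + 27.7)/2 = 51.5°, and the critical height
H_c = (4c'/γ) · sinβ cosφ' / [1 − cos(β − φ')]
    = (4·36.2/18.2) · sin75.2°·cos27.7° / [1 − cos(47.5°)]
    = 7.956 · 0.9668·0.8854 / [1 − 0.6756]
    = 7.956 · 0.8560 / 0.3244
    = 20.99 m

H_c = 20.99 m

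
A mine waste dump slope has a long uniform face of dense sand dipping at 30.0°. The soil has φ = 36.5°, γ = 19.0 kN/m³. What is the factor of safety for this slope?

FS = 1.28

For a dry cohesionless infinite slope the factor of safety is FS = tanφ / tanβ.
FS = tan36.5° / tan30.0° = 0.7400 / 0.5774 = 1.282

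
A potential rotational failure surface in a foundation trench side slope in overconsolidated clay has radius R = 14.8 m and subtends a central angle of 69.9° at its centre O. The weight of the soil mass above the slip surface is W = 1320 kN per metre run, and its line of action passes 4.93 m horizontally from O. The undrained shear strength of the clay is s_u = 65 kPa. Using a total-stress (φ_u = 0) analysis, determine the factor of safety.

FS = 2.67

Taking moments about the centre O, the resisting moment is provided by the undrained shear strength acting along the arc:
Arc length L_a = R·θ = 14.8·(69.9°·π/180) = 14.8·1.2200 = 18.06 m
M_R = s_u·L_a·R = 65·18.06·14.8 = 17369.7 kN·m/m
M_D = W·d = 1320·4.93 = 6507.6 kN·m/m
FS = M_R / M_D = 17369.7 / 6507.6 = 2.669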